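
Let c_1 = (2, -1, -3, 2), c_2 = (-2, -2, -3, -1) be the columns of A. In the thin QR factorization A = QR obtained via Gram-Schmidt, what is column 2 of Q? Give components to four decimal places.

e_2 = (-0.6270, -0.4226, -0.5316, -0.3817)

c_1 = (2, -1, -3, 2); ‖c_1‖ = 4.2426, so e_1 = (0.4714, -0.2357, -0.7071, 0.4714).
e_1·c_2 = 0.4714·(-2) + (-0.2357)·(-2) + (-0.7071)·(-3) + 0.4714·(-1) = 1.1785.
u_2 = c_2 − 1.1785·e_1 = (-2.5556, -1.7222, -2.1667, -1.5556).
‖u_2‖ = 4.0757, so e_2 = (-0.6270, -0.4226, -0.5316, -0.3817).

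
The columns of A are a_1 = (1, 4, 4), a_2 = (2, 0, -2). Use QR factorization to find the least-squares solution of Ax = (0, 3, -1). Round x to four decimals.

x = (0.3333, 0.5000)

q_1 = a_1/‖a_1‖ = (1, 4, 4)/5.7446 = (0.1741, 0.6963, 0.6963).
r_{12} = q_1·a_2 = -1.0445.
u_2 = a_2 + 1.0445·q_1 = (2.1818, 0.7273, -1.2727).
‖u_2‖ = 2.6285, so q_2 = (0.8301, 0.2767, -0.4842).
Qᵀb = (1.3926, 1.3143).
Back-substitute: x_2 = 1.3143/2.6285 = 0.5000.
x_1 = (1.3926 + 1.0445·0.5000)/5.7446 = 0.3333.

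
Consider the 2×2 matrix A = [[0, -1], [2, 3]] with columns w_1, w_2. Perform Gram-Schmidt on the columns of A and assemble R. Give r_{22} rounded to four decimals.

r_{22} = 1.0000

q_1 = w_1/‖w_1‖ = (0, 2)/2.0000 = (0.0000, 1.0000).
r_{12} = q_1·w_2 = 3.0000.
u_2 = w_2 − 3.0000·q_1 = (-1.0000, 0.0000).
r_{22} = ‖u_2‖ = 1.0000.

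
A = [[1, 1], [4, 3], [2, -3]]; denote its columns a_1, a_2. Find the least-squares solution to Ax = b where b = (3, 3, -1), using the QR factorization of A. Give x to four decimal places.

a_1 = (1, 4, 2); ‖a_1‖ = 4.5826, so e_1 = (0.2182, 0.8729, 0.4364).
e_1·a_2 = 0.2182·1 + 0.8729·3 + 0.4364·(-3) = 1.5275.
u_2 = a_2 − 1.5275·e_1 = (0.6667, 1.6667, -3.6667).
‖u_2‖ = 4.0825, so e_2 = (0.1633, 0.4082, -0.8981).
Qᵀb = (2.8368, 2.6128).
Back-substitute: x_2 = 2.6128/4.0825 = 0.6400.
x_1 = (2.8368 − 1.5275·0.6400)/4.5826 = 0.4057.

x = (0.4057, 0.6400)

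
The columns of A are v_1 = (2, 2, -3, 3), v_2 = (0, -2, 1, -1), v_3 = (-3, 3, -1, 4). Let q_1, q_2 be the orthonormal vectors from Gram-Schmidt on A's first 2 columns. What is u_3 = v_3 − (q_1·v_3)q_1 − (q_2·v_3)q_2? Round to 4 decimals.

v_1 = (2, 2, -3, 3); ‖v_1‖ = 5.0990, so q_1 = (0.3922, 0.3922, -0.5883, 0.5883).
q_1·v_2 = 0.3922·0 + 0.3922·(-2) + (-0.5883)·1 + 0.5883·(-1) = -1.9612.
u_2 = v_2 + 1.9612·q_1 = (0.7692, -1.2308, -0.1538, 0.1538).
‖u_2‖ = 1.4676, so q_2 = (0.5241, -0.8386, -0.1048, 0.1048).
q_1·v_3 = 0.3922·(-3) + 0.3922·3 + (-0.5883)·(-1) + 0.5883·4 = 2.9417; q_2·v_3 = 0.5241·(-3) + (-0.8386)·3 + (-0.1048)·(-1) + 0.1048·4 = -3.5642.
u_3 = v_3 − 2.9417·q_1 + 3.5642·q_2 = (-2.2857, -1.1429, 0.3571, 2.6429).

u_3 = (-2.2857, -1.1429, 0.3571, 2.6429)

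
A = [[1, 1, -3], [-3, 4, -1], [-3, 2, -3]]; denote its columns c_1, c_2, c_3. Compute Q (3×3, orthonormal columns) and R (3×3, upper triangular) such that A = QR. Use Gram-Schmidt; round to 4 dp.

c_1 = (1, -3, -3); ‖c_1‖ = 4.3589, so q_1 = (0.2294, -0.6882, -0.6882).
q_1·c_2 = 0.2294·1 + (-0.6882)·4 + (-0.6882)·2 = -3.9001.
u_2 = c_2 + 3.9001·q_1 = (1.8947, 1.3158, -0.6842).
‖u_2‖ = 2.4061, so q_2 = (0.7875, 0.5468, -0.2844).
q_1·c_3 = 0.2294·(-3) + (-0.6882)·(-1) + (-0.6882)·(-3) = 2.0647; q_2·c_3 = 0.7875·(-3) + 0.5468·(-1) + (-0.2844)·(-3) = -2.0561.
u_3 = c_3 − 2.0647·q_1 + 2.0561·q_2 = (-1.8545, 1.5455, -2.1636).
‖u_3‖ = 3.2418, so q_3 = (-0.5721, 0.4767, -0.6674).

Q = [[0.2294, 0.7875, -0.5721], [-0.6882, 0.5468, 0.4767], [-0.6882, -0.2844, -0.6674]], R = [[4.3589, -3.9001, 2.0647], [0.0000, 2.4061, -2.0561], [0.0000, 0.0000, 3.2418]]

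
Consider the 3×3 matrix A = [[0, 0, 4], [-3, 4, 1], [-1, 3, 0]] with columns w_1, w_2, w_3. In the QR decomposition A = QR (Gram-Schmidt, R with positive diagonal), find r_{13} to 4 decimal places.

r_{13} = -0.9487

e_1 = w_1/‖w_1‖ = (0, -3, -1)/3.1623 = (0.0000, -0.9487, -0.3162).
r_{13} = e_1·w_3 = -0.9487.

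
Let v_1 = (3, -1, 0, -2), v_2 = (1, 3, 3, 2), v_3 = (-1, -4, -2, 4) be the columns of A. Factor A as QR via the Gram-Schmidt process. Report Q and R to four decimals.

Q = [[0.8018, 0.3972, 0.3161], [-0.2673, 0.5806, -0.5685], [0.0000, 0.6417, -0.0425], [-0.5345, 0.3056, 0.7584]], R = [[3.7417, -1.0690, -1.8708], [0.0000, 4.6752, -2.7807], [0.0000, 0.0000, 5.0762]]

v_1 = (3, -1, 0, -2); ‖v_1‖ = 3.7417, so e_1 = (0.8018, -0.2673, 0.0000, -0.5345).
e_1·v_2 = 0.8018·1 + (-0.2673)·3 + 0.0000·3 + (-0.5345)·2 = -1.0690.
u_2 = v_2 + 1.0690·e_1 = (1.8571, 2.7143, 3.0000, 1.4286).
‖u_2‖ = 4.6752, so e_2 = (0.3972, 0.5806, 0.6417, 0.3056).
e_1·v_3 = 0.8018·(-1) + (-0.2673)·(-4) + 0.0000·(-2) + (-0.5345)·4 = -1.8708; e_2·v_3 = 0.3972·(-1) + 0.5806·(-4) + 0.6417·(-2) + 0.3056·4 = -2.7807.
u_3 = v_3 + 1.8708·e_1 + 2.7807·e_2 = (1.6046, -2.8856, -0.2157, 3.8497).
‖u_3‖ = 5.0762, so e_3 = (0.3161, -0.5685, -0.0425, 0.7584).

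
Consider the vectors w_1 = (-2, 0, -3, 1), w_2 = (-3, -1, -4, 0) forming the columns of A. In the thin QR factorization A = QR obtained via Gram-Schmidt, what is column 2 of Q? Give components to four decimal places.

e_2 = (-0.2535, -0.5916, -0.0845, -0.7606)

w_1 = (-2, 0, -3, 1); ‖w_1‖ = 3.7417, so e_1 = (-0.5345, 0.0000, -0.8018, 0.2673).
e_1·w_2 = (-0.5345)·(-3) + 0.0000·(-1) + (-0.8018)·(-4) + 0.2673·0 = 4.8107.
u_2 = w_2 − 4.8107·e_1 = (-0.4286, -1.0000, -0.1429, -1.2857).
‖u_2‖ = 1.6903, so e_2 = (-0.2535, -0.5916, -0.0845, -0.7606).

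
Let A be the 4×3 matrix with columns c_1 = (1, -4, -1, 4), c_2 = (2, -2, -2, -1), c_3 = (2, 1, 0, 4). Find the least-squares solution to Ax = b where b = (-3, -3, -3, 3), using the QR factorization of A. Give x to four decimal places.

c_1 = (1, -4, -1, 4); ‖c_1‖ = 5.8310, so q_1 = (0.1715, -0.6860, -0.1715, 0.6860).
q_1·c_2 = 0.1715·2 + (-0.6860)·(-2) + (-0.1715)·(-2) + 0.6860·(-1) = 1.3720.
u_2 = c_2 − 1.3720·q_1 = (1.7647, -1.0588, -1.7647, -1.9412).
‖u_2‖ = 3.3343, so q_2 = (0.5293, -0.3176, -0.5293, -0.5822).
q_1·c_3 = 0.1715·2 + (-0.6860)·1 + (-0.1715)·0 + 0.6860·4 = 2.4010; q_2·c_3 = 0.5293·2 + (-0.3176)·1 + (-0.5293)·0 + (-0.5822)·4 = -1.5878.
u_3 = c_3 − 2.4010·q_1 + 1.5878·q_2 = (2.4286, 2.1429, -0.4286, 1.4286).
‖u_3‖ = 3.5657, so q_3 = (0.6811, 0.6010, -0.1202, 0.4006).
Qᵀb = (4.1160, -0.7939, -2.2837).
Back-substitute: x_3 = -2.2837/3.5657 = -0.6404.
x_2 = (-0.7939 + 1.5878·(-0.6404))/3.3343 = -0.5431.
x_1 = (4.1160 − 1.3720·(-0.5431) − 2.4010·(-0.6404))/5.8310 = 1.0974.

x = (1.0974, -0.5431, -0.6404)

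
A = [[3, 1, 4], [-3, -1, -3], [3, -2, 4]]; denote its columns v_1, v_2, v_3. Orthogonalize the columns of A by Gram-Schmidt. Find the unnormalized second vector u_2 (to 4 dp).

q_1 = v_1/‖v_1‖ = (3, -3, 3)/5.1962 = (0.5774, -0.5774, 0.5774).
r_{12} = q_1·v_2 = 0.0000.
u_2 = v_2 + 0.0000·q_1 = (1.0000, -1.0000, -2.0000).

u_2 = (1.0000, -1.0000, -2.0000)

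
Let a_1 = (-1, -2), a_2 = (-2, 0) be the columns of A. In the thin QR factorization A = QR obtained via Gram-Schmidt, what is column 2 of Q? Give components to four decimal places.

q_2 = (-0.8944, 0.4472)

a_1 = (-1, -2); ‖a_1‖ = 2.2361, so q_1 = (-0.4472, -0.8944).
q_1·a_2 = (-0.4472)·(-2) + (-0.8944)·0 = 0.8944.
u_2 = a_2 − 0.8944·q_1 = (-1.6000, 0.8000).
‖u_2‖ = 1.7889, so q_2 = (-0.8944, 0.4472).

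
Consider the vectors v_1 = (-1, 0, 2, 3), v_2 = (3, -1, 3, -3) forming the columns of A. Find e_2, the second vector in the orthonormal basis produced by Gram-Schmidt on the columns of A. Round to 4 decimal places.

v_1 = (-1, 0, 2, 3); ‖v_1‖ = 3.7417, so e_1 = (-0.2673, 0.0000, 0.5345, 0.8018).
e_1·v_2 = (-0.2673)·3 + 0.0000·(-1) + 0.5345·3 + 0.8018·(-3) = -1.6036.
u_2 = v_2 + 1.6036·e_1 = (2.5714, -1.0000, 3.8571, -1.7143).
‖u_2‖ = 5.0427, so e_2 = (0.5099, -0.1983, 0.7649, -0.3400).

e_2 = (0.5099, -0.1983, 0.7649, -0.3400)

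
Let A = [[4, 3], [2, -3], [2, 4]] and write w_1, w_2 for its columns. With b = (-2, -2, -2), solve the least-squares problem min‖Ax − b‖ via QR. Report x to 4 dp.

w_1 = (4, 2, 2); ‖w_1‖ = 4.8990, so q_1 = (0.8165, 0.4082, 0.4082).
q_1·w_2 = 0.8165·3 + 0.4082·(-3) + 0.4082·4 = 2.8577.
u_2 = w_2 − 2.8577·q_1 = (0.6667, -4.1667, 2.8333).
‖u_2‖ = 5.0827, so q_2 = (0.1312, -0.8198, 0.5575).
Qᵀb = (-3.2660, 0.2623).
Back-substitute: x_2 = 0.2623/5.0827 = 0.0516.
x_1 = (-3.2660 − 2.8577·0.0516)/4.8990 = -0.6968.

x = (-0.6968, 0.0516)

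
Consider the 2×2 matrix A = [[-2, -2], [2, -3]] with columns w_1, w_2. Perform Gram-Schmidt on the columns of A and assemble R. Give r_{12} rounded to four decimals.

r_{12} = -0.7071

w_1 = (-2, 2); ‖w_1‖ = 2.8284, so e_1 = (-0.7071, 0.7071).
r_{12} = e_1·w_2 = -0.7071.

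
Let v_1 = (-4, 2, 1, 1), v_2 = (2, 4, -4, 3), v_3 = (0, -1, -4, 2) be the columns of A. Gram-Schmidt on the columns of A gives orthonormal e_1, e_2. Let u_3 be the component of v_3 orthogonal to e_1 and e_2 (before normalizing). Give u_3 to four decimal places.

v_1 = (-4, 2, 1, 1); ‖v_1‖ = 4.6904, so e_1 = (-0.8528, 0.4264, 0.2132, 0.2132).
e_1·v_2 = (-0.8528)·2 + 0.4264·4 + 0.2132·(-4) + 0.2132·3 = -0.2132.
u_2 = v_2 + 0.2132·e_1 = (1.8182, 4.0909, -3.9545, 3.0455).
‖u_2‖ = 6.7048, so e_2 = (0.2712, 0.6101, -0.5898, 0.4542).
e_1·v_3 = (-0.8528)·0 + 0.4264·(-1) + 0.2132·(-4) + 0.2132·2 = -0.8528; e_2·v_3 = 0.2712·0 + 0.6101·(-1) + (-0.5898)·(-4) + 0.4542·2 = 2.6575.
u_3 = v_3 + 0.8528·e_1 − 2.6575·e_2 = (-1.4479, -2.2578, -2.2508, 0.9747).

u_3 = (-1.4479, -2.2578, -2.2508, 0.9747)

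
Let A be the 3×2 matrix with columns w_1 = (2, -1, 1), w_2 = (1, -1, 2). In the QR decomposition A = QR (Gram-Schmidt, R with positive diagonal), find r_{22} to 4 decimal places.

e_1 = w_1/‖w_1‖ = (2, -1, 1)/2.4495 = (0.8165, -0.4082, 0.4082).
r_{12} = e_1·w_2 = 2.0412.
u_2 = w_2 − 2.0412·e_1 = (-0.6667, -0.1667, 1.1667).
r_{22} = ‖u_2‖ = 1.3540.

r_{22} = 1.3540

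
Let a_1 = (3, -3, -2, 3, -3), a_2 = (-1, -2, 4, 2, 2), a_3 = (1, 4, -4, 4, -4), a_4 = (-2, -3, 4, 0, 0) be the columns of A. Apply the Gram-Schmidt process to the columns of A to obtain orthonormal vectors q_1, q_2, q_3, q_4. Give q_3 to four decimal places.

q_3 = (-0.2063, 0.6592, 0.0126, 0.7024, -0.1715)

a_1 = (3, -3, -2, 3, -3); ‖a_1‖ = 6.3246, so q_1 = (0.4743, -0.4743, -0.3162, 0.4743, -0.4743).
q_1·a_2 = 0.4743·(-1) + (-0.4743)·(-2) + (-0.3162)·4 + 0.4743·2 + (-0.4743)·2 = -0.7906.
u_2 = a_2 + 0.7906·q_1 = (-0.6250, -2.3750, 3.7500, 2.3750, 1.6250).
‖u_2‖ = 5.3268, so q_2 = (-0.1173, -0.4459, 0.7040, 0.4459, 0.3051).
q_1·a_3 = 0.4743·1 + (-0.4743)·4 + (-0.3162)·(-4) + 0.4743·4 + (-0.4743)·(-4) = 3.6366; q_2·a_3 = (-0.1173)·1 + (-0.4459)·4 + 0.7040·(-4) + 0.4459·4 + 0.3051·(-4) = -4.1535.
u_3 = a_3 − 3.6366·q_1 + 4.1535·q_2 = (-1.2123, 3.8731, 0.0740, 4.1269, -1.0079).
‖u_3‖ = 5.8757, so q_3 = (-0.2063, 0.6592, 0.0126, 0.7024, -0.1715).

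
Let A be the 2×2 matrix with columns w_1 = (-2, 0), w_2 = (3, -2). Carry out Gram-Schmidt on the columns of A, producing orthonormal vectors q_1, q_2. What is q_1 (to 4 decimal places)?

q_1 = w_1/‖w_1‖ = (-2, 0)/2.0000 = (-1.0000, 0.0000).

q_1 = (-1.0000, 0.0000)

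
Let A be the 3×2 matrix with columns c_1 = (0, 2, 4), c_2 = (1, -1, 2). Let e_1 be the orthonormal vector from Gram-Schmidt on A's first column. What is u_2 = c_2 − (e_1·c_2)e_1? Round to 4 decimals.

e_1 = c_1/‖c_1‖ = (0, 2, 4)/4.4721 = (0.0000, 0.4472, 0.8944).
r_{12} = e_1·c_2 = 1.3416.
u_2 = c_2 − 1.3416·e_1 = (1.0000, -1.6000, 0.8000).

u_2 = (1.0000, -1.6000, 0.8000)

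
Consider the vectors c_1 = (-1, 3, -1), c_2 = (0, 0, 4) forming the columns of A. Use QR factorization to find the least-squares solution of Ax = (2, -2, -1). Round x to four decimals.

x = (-0.8000, -0.4500)

c_1 = (-1, 3, -1); ‖c_1‖ = 3.3166, so q_1 = (-0.3015, 0.9045, -0.3015).
q_1·c_2 = (-0.3015)·0 + 0.9045·0 + (-0.3015)·4 = -1.2060.
u_2 = c_2 + 1.2060·q_1 = (-0.3636, 1.0909, 3.6364).
‖u_2‖ = 3.8139, so q_2 = (-0.0953, 0.2860, 0.9535).
Qᵀb = (-2.1106, -1.7162).
Back-substitute: x_2 = -1.7162/3.8139 = -0.4500.
x_1 = (-2.1106 + 1.2060·(-0.4500))/3.3166 = -0.8000.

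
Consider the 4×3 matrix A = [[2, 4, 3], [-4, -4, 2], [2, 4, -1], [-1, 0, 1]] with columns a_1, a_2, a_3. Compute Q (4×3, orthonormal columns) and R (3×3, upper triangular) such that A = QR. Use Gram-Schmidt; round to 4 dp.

Q = [[0.4000, 0.5427, 0.7310], [-0.8000, 0.4221, 0.0636], [0.4000, 0.5427, -0.6674], [-0.2000, 0.4824, -0.1271]], R = [[5.0000, 6.4000, -1.0000], [0.0000, 2.6533, 2.4121], [0.0000, 0.0000, 2.8604]]

a_1 = (2, -4, 2, -1); ‖a_1‖ = 5.0000, so q_1 = (0.4000, -0.8000, 0.4000, -0.2000).
q_1·a_2 = 0.4000·4 + (-0.8000)·(-4) + 0.4000·4 + (-0.2000)·0 = 6.4000.
u_2 = a_2 − 6.4000·q_1 = (1.4400, 1.1200, 1.4400, 1.2800).
‖u_2‖ = 2.6533, so q_2 = (0.5427, 0.4221, 0.5427, 0.4824).
q_1·a_3 = 0.4000·3 + (-0.8000)·2 + 0.4000·(-1) + (-0.2000)·1 = -1.0000; q_2·a_3 = 0.5427·3 + 0.4221·2 + 0.5427·(-1) + 0.4824·1 = 2.4121.
u_3 = a_3 + 1.0000·q_1 − 2.4121·q_2 = (2.0909, 0.1818, -1.9091, -0.3636).
‖u_3‖ = 2.8604, so q_3 = (0.7310, 0.0636, -0.6674, -0.1271).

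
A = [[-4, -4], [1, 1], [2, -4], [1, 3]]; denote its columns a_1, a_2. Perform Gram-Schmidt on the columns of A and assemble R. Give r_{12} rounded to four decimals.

r_{12} = 2.5584

a_1 = (-4, 1, 2, 1); ‖a_1‖ = 4.6904, so q_1 = (-0.8528, 0.2132, 0.4264, 0.2132).
r_{12} = q_1·a_2 = 2.5584.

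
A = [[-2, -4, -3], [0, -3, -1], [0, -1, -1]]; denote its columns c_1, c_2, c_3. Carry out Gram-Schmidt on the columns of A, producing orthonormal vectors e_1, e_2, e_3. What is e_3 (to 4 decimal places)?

e_3 = (0.0000, 0.3162, -0.9487)

c_1 = (-2, 0, 0); ‖c_1‖ = 2.0000, so e_1 = (-1.0000, 0.0000, 0.0000).
e_1·c_2 = (-1.0000)·(-4) + 0.0000·(-3) + 0.0000·(-1) = 4.0000.
u_2 = c_2 − 4.0000·e_1 = (0.0000, -3.0000, -1.0000).
‖u_2‖ = 3.1623, so e_2 = (0.0000, -0.9487, -0.3162).
e_1·c_3 = (-1.0000)·(-3) + 0.0000·(-1) + 0.0000·(-1) = 3.0000; e_2·c_3 = 0.0000·(-3) + (-0.9487)·(-1) + (-0.3162)·(-1) = 1.2649.
u_3 = c_3 − 3.0000·e_1 − 1.2649·e_2 = (0.0000, 0.2000, -0.6000).
‖u_3‖ = 0.6325, so e_3 = (0.0000, 0.3162, -0.9487).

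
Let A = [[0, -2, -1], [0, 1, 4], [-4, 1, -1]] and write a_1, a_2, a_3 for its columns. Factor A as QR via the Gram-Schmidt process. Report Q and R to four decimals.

Q = [[0.0000, -0.8944, 0.4472], [0.0000, 0.4472, 0.8944], [-1.0000, 0.0000, 0.0000]], R = [[4.0000, -1.0000, 1.0000], [0.0000, 2.2361, 2.6833], [0.0000, 0.0000, 3.1305]]

q_1 = a_1/‖a_1‖ = (0, 0, -4)/4.0000 = (0.0000, 0.0000, -1.0000).
r_{12} = q_1·a_2 = -1.0000.
u_2 = a_2 + 1.0000·q_1 = (-2.0000, 1.0000, 0.0000).
‖u_2‖ = 2.2361, so q_2 = (-0.8944, 0.4472, 0.0000).
r_{13} = q_1·a_3 = 1.0000; r_{23} = q_2·a_3 = 2.6833.
u_3 = a_3 − 1.0000·q_1 − 2.6833·q_2 = (1.4000, 2.8000, 0.0000).
‖u_3‖ = 3.1305, so q_3 = (0.4472, 0.8944, 0.0000).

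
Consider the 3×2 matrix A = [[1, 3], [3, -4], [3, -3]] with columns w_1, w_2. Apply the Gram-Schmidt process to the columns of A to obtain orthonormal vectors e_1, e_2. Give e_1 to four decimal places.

e_1 = (0.2294, 0.6882, 0.6882)

e_1 = w_1/‖w_1‖ = (1, 3, 3)/4.3589 = (0.2294, 0.6882, 0.6882).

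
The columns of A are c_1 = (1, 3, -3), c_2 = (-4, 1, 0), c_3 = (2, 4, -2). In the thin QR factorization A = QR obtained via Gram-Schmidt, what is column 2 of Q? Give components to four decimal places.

q_2 = (-0.9589, 0.2813, -0.0384)

q_1 = c_1/‖c_1‖ = (1, 3, -3)/4.3589 = (0.2294, 0.6882, -0.6882).
r_{12} = q_1·c_2 = -0.2294.
u_2 = c_2 + 0.2294·q_1 = (-3.9474, 1.1579, -0.1579).
‖u_2‖ = 4.1167, so q_2 = (-0.9589, 0.2813, -0.0384).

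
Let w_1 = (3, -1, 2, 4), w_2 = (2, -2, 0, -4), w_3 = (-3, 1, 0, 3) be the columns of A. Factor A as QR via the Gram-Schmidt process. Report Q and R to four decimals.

e_1 = w_1/‖w_1‖ = (3, -1, 2, 4)/5.4772 = (0.5477, -0.1826, 0.3651, 0.7303).
r_{12} = e_1·w_2 = -1.4606.
u_2 = w_2 + 1.4606·e_1 = (2.8000, -2.2667, 0.5333, -2.9333).
‖u_2‖ = 4.6762, so e_2 = (0.5988, -0.4847, 0.1141, -0.6273).
r_{13} = e_1·w_3 = 0.3651; r_{23} = e_2·w_3 = -4.1629.
u_3 = w_3 − 0.3651·e_1 + 4.1629·e_2 = (-0.7073, -0.9512, 0.3415, 0.1220).
‖u_3‖ = 1.2396, so e_3 = (-0.5706, -0.7674, 0.2755, 0.0984).

Q = [[0.5477, 0.5988, -0.5706], [-0.1826, -0.4847, -0.7674], [0.3651, 0.1141, 0.2755], [0.7303, -0.6273, 0.0984]], R = [[5.4772, -1.4606, 0.3651], [0.0000, 4.6762, -4.1629], [0.0000, 0.0000, 1.2396]]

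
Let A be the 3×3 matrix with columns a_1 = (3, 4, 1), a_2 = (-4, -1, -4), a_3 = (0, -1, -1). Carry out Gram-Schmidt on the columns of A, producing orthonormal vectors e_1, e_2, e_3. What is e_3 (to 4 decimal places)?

e_3 = (0.7009, -0.3738, -0.6075)

e_1 = a_1/‖a_1‖ = (3, 4, 1)/5.0990 = (0.5883, 0.7845, 0.1961).
r_{12} = e_1·a_2 = -3.9223.
u_2 = a_2 + 3.9223·e_1 = (-1.6923, 2.0769, -3.2308).
‖u_2‖ = 4.1971, so e_2 = (-0.4032, 0.4949, -0.7698).
r_{13} = e_1·a_3 = -0.9806; r_{23} = e_2·a_3 = 0.2749.
u_3 = a_3 + 0.9806·e_1 − 0.2749·e_2 = (0.6878, -0.3668, -0.5961).
‖u_3‖ = 0.9813, so e_3 = (0.7009, -0.3738, -0.6075).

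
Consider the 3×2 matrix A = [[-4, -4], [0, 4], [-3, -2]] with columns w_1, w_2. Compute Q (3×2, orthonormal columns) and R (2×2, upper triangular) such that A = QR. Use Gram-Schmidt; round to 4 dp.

w_1 = (-4, 0, -3); ‖w_1‖ = 5.0000, so e_1 = (-0.8000, 0.0000, -0.6000).
e_1·w_2 = (-0.8000)·(-4) + 0.0000·4 + (-0.6000)·(-2) = 4.4000.
u_2 = w_2 − 4.4000·e_1 = (-0.4800, 4.0000, 0.6400).
‖u_2‖ = 4.0792, so e_2 = (-0.1177, 0.9806, 0.1569).

Q = [[-0.8000, -0.1177], [0.0000, 0.9806], [-0.6000, 0.1569]], R = [[5.0000, 4.4000], [0.0000, 4.0792]]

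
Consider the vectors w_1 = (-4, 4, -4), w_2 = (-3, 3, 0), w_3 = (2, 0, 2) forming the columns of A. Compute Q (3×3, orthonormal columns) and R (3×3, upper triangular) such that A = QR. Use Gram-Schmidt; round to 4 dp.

Q = [[-0.5774, -0.4082, 0.7071], [0.5774, 0.4082, 0.7071], [-0.5774, 0.8165, 0.0000]], R = [[6.9282, 3.4641, -2.3094], [0.0000, 2.4495, 0.8165], [0.0000, 0.0000, 1.4142]]

e_1 = w_1/‖w_1‖ = (-4, 4, -4)/6.9282 = (-0.5774, 0.5774, -0.5774).
r_{12} = e_1·w_2 = 3.4641.
u_2 = w_2 − 3.4641·e_1 = (-1.0000, 1.0000, 2.0000).
‖u_2‖ = 2.4495, so e_2 = (-0.4082, 0.4082, 0.8165).
r_{13} = e_1·w_3 = -2.3094; r_{23} = e_2·w_3 = 0.8165.
u_3 = w_3 + 2.3094·e_1 − 0.8165·e_2 = (1.0000, 1.0000, 0.0000).
‖u_3‖ = 1.4142, so e_3 = (0.7071, 0.7071, 0.0000).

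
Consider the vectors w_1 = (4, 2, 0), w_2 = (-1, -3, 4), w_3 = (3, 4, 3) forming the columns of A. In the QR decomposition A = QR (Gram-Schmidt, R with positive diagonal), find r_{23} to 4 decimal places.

r_{23} = 1.5275

e_1 = w_1/‖w_1‖ = (4, 2, 0)/4.4721 = (0.8944, 0.4472, 0.0000).
r_{12} = e_1·w_2 = -2.2361.
u_2 = w_2 + 2.2361·e_1 = (1.0000, -2.0000, 4.0000).
‖u_2‖ = 4.5826, so e_2 = (0.2182, -0.4364, 0.8729).
r_{23} = e_2·w_3 = 1.5275.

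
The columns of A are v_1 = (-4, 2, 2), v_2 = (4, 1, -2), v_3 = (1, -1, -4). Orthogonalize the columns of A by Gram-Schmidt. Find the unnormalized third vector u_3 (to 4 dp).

u_3 = (-1.4000, 0.0000, -2.8000)

v_1 = (-4, 2, 2); ‖v_1‖ = 4.8990, so e_1 = (-0.8165, 0.4082, 0.4082).
e_1·v_2 = (-0.8165)·4 + 0.4082·1 + 0.4082·(-2) = -3.6742.
u_2 = v_2 + 3.6742·e_1 = (1.0000, 2.5000, -0.5000).
‖u_2‖ = 2.7386, so e_2 = (0.3651, 0.9129, -0.1826).
e_1·v_3 = (-0.8165)·1 + 0.4082·(-1) + 0.4082·(-4) = -2.8577; e_2·v_3 = 0.3651·1 + 0.9129·(-1) + (-0.1826)·(-4) = 0.1826.
u_3 = v_3 + 2.8577·e_1 − 0.1826·e_2 = (-1.4000, 0.0000, -2.8000).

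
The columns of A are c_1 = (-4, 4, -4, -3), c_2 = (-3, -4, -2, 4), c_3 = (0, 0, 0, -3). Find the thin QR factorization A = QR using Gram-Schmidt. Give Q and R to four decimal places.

c_1 = (-4, 4, -4, -3); ‖c_1‖ = 7.5498, so q_1 = (-0.5298, 0.5298, -0.5298, -0.3974).
q_1·c_2 = (-0.5298)·(-3) + 0.5298·(-4) + (-0.5298)·(-2) + (-0.3974)·4 = -1.0596.
u_2 = c_2 + 1.0596·q_1 = (-3.5614, -3.4386, -2.5614, 3.5789).
‖u_2‖ = 6.6240, so q_2 = (-0.5377, -0.5191, -0.3867, 0.5403).
q_1·c_3 = (-0.5298)·0 + 0.5298·0 + (-0.5298)·0 + (-0.3974)·(-3) = 1.1921; q_2·c_3 = (-0.5377)·0 + (-0.5191)·0 + (-0.3867)·0 + 0.5403·(-3) = -1.6209.
u_3 = c_3 − 1.1921·q_1 + 1.6209·q_2 = (-0.2399, -1.4730, 0.0048, -1.6505).
‖u_3‖ = 2.2252, so q_3 = (-0.1078, -0.6620, 0.0022, -0.7417).

Q = [[-0.5298, -0.5377, -0.1078], [0.5298, -0.5191, -0.6620], [-0.5298, -0.3867, 0.0022], [-0.3974, 0.5403, -0.7417]], R = [[7.5498, -1.0596, 1.1921], [0.0000, 6.6240, -1.6209], [0.0000, 0.0000, 2.2252]]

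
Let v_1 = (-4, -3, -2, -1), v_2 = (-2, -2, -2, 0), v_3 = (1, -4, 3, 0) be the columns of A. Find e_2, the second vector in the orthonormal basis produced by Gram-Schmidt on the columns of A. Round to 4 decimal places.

e_2 = (0.3651, -0.1826, -0.7303, 0.5477)

e_1 = v_1/‖v_1‖ = (-4, -3, -2, -1)/5.4772 = (-0.7303, -0.5477, -0.3651, -0.1826).
r_{12} = e_1·v_2 = 3.2863.
u_2 = v_2 − 3.2863·e_1 = (0.4000, -0.2000, -0.8000, 0.6000).
‖u_2‖ = 1.0954, so e_2 = (0.3651, -0.1826, -0.7303, 0.5477).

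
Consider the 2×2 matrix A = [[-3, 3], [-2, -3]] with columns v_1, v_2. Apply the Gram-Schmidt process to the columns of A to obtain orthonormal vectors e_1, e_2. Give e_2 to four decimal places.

e_2 = (0.5547, -0.8321)

e_1 = v_1/‖v_1‖ = (-3, -2)/3.6056 = (-0.8321, -0.5547).
r_{12} = e_1·v_2 = -0.8321.
u_2 = v_2 + 0.8321·e_1 = (2.3077, -3.4615).
‖u_2‖ = 4.1603, so e_2 = (0.5547, -0.8321).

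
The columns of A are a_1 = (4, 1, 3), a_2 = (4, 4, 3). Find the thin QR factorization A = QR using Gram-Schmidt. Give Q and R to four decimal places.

a_1 = (4, 1, 3); ‖a_1‖ = 5.0990, so q_1 = (0.7845, 0.1961, 0.5883).
q_1·a_2 = 0.7845·4 + 0.1961·4 + 0.5883·3 = 5.6874.
u_2 = a_2 − 5.6874·q_1 = (-0.4615, 2.8846, -0.3462).
‖u_2‖ = 2.9417, so q_2 = (-0.1569, 0.9806, -0.1177).

Q = [[0.7845, -0.1569], [0.1961, 0.9806], [0.5883, -0.1177]], R = [[5.0990, 5.6874], [0.0000, 2.9417]]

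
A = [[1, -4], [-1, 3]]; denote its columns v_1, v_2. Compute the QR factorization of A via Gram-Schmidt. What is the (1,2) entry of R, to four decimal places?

v_1 = (1, -1); ‖v_1‖ = 1.4142, so q_1 = (0.7071, -0.7071).
r_{12} = q_1·v_2 = -4.9497.

r_{12} = -4.9497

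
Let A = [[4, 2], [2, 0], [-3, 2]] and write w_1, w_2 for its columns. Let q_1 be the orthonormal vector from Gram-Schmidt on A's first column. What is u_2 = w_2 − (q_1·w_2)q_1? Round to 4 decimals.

u_2 = (1.7241, -0.1379, 2.2069)

w_1 = (4, 2, -3); ‖w_1‖ = 5.3852, so q_1 = (0.7428, 0.3714, -0.5571).
q_1·w_2 = 0.7428·2 + 0.3714·0 + (-0.5571)·2 = 0.3714.
u_2 = w_2 − 0.3714·q_1 = (1.7241, -0.1379, 2.2069).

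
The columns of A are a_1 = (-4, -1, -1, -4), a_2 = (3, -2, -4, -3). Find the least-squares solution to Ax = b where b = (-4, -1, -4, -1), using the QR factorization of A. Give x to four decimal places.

x = (0.7134, 0.1242)

a_1 = (-4, -1, -1, -4); ‖a_1‖ = 5.8310, so q_1 = (-0.6860, -0.1715, -0.1715, -0.6860).
q_1·a_2 = (-0.6860)·3 + (-0.1715)·(-2) + (-0.1715)·(-4) + (-0.6860)·(-3) = 1.0290.
u_2 = a_2 − 1.0290·q_1 = (3.7059, -1.8235, -3.8235, -2.2941).
‖u_2‖ = 6.0779, so q_2 = (0.6097, -0.3000, -0.6291, -0.3775).
Qᵀb = (4.2875, 0.7549).
Back-substitute: x_2 = 0.7549/6.0779 = 0.1242.
x_1 = (4.2875 − 1.0290·0.1242)/5.8310 = 0.7134.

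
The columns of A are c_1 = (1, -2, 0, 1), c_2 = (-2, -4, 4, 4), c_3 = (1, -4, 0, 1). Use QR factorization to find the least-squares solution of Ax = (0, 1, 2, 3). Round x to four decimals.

c_1 = (1, -2, 0, 1); ‖c_1‖ = 2.4495, so q_1 = (0.4082, -0.8165, 0.0000, 0.4082).
q_1·c_2 = 0.4082·(-2) + (-0.8165)·(-4) + 0.0000·4 + 0.4082·4 = 4.0825.
u_2 = c_2 − 4.0825·q_1 = (-3.6667, -0.6667, 4.0000, 2.3333).
‖u_2‖ = 5.9442, so q_2 = (-0.6168, -0.1122, 0.6729, 0.3925).
q_1·c_3 = 0.4082·1 + (-0.8165)·(-4) + 0.0000·0 + 0.4082·1 = 4.0825; q_2·c_3 = (-0.6168)·1 + (-0.1122)·(-4) + 0.6729·0 + 0.3925·1 = 0.2243.
u_3 = c_3 − 4.0825·q_1 − 0.2243·q_2 = (-0.5283, -0.6415, -0.1509, -0.7547).
‖u_3‖ = 1.1327, so q_3 = (-0.4664, -0.5664, -0.1333, -0.6663).
Qᵀb = (0.4082, 2.4113, -2.8318).
Back-substitute: x_3 = -2.8318/1.1327 = -2.5000.
x_2 = (2.4113 − 0.2243·(-2.5000))/5.9442 = 0.5000.
x_1 = (0.4082 − 4.0825·0.5000 − 4.0825·(-2.5000))/2.4495 = 3.5000.

x = (3.5000, 0.5000, -2.5000)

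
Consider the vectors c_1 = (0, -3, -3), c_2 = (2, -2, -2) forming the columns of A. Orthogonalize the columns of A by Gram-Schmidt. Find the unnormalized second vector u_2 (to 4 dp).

u_2 = (2.0000, 0.0000, 0.0000)

c_1 = (0, -3, -3); ‖c_1‖ = 4.2426, so q_1 = (0.0000, -0.7071, -0.7071).
q_1·c_2 = 0.0000·2 + (-0.7071)·(-2) + (-0.7071)·(-2) = 2.8284.
u_2 = c_2 − 2.8284·q_1 = (2.0000, 0.0000, 0.0000).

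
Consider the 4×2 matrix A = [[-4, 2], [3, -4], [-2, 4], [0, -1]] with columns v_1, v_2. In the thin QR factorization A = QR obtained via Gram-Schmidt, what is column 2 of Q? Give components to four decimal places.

q_2 = (-0.5899, -0.3495, 0.6554, -0.3168)

v_1 = (-4, 3, -2, 0); ‖v_1‖ = 5.3852, so q_1 = (-0.7428, 0.5571, -0.3714, 0.0000).
q_1·v_2 = (-0.7428)·2 + 0.5571·(-4) + (-0.3714)·4 + 0.0000·(-1) = -5.1995.
u_2 = v_2 + 5.1995·q_1 = (-1.8621, -1.1034, 2.0690, -1.0000).
‖u_2‖ = 3.1568, so q_2 = (-0.5899, -0.3495, 0.6554, -0.3168).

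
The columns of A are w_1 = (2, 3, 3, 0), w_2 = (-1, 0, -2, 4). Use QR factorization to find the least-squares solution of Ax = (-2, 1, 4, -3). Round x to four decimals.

w_1 = (2, 3, 3, 0); ‖w_1‖ = 4.6904, so e_1 = (0.4264, 0.6396, 0.6396, 0.0000).
e_1·w_2 = 0.4264·(-1) + 0.6396·0 + 0.6396·(-2) + 0.0000·4 = -1.7056.
u_2 = w_2 + 1.7056·e_1 = (-0.2727, 1.0909, -0.9091, 4.0000).
‖u_2‖ = 4.2533, so e_2 = (-0.0641, 0.2565, -0.2137, 0.9404).
Qᵀb = (2.3452, -3.2915).
Back-substitute: x_2 = -3.2915/4.2533 = -0.7739.
x_1 = (2.3452 + 1.7056·(-0.7739))/4.6904 = 0.2186.

x = (0.2186, -0.7739)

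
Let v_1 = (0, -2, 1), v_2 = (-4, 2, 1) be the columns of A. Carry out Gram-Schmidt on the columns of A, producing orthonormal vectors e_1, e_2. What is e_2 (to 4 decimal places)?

v_1 = (0, -2, 1); ‖v_1‖ = 2.2361, so e_1 = (0.0000, -0.8944, 0.4472).
e_1·v_2 = 0.0000·(-4) + (-0.8944)·2 + 0.4472·1 = -1.3416.
u_2 = v_2 + 1.3416·e_1 = (-4.0000, 0.8000, 1.6000).
‖u_2‖ = 4.3818, so e_2 = (-0.9129, 0.1826, 0.3651).

e_2 = (-0.9129, 0.1826, 0.3651)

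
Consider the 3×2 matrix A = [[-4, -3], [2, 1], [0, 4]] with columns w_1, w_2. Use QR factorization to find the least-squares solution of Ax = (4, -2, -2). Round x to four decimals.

w_1 = (-4, 2, 0); ‖w_1‖ = 4.4721, so q_1 = (-0.8944, 0.4472, 0.0000).
q_1·w_2 = (-0.8944)·(-3) + 0.4472·1 + 0.0000·4 = 3.1305.
u_2 = w_2 − 3.1305·q_1 = (-0.2000, -0.4000, 4.0000).
‖u_2‖ = 4.0249, so q_2 = (-0.0497, -0.0994, 0.9938).
Qᵀb = (-4.4721, -1.9876).
Back-substitute: x_2 = -1.9876/4.0249 = -0.4938.
x_1 = (-4.4721 − 3.1305·(-0.4938))/4.4721 = -0.6543.

x = (-0.6543, -0.4938)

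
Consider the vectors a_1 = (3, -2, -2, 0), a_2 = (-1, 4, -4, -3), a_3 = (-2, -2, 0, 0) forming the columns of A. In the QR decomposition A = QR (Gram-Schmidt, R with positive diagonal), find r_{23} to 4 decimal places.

r_{23} = -0.9865

a_1 = (3, -2, -2, 0); ‖a_1‖ = 4.1231, so q_1 = (0.7276, -0.4851, -0.4851, 0.0000).
q_1·a_2 = 0.7276·(-1) + (-0.4851)·4 + (-0.4851)·(-4) + 0.0000·(-3) = -0.7276.
u_2 = a_2 + 0.7276·q_1 = (-0.4706, 3.6471, -4.3529, -3.0000).
‖u_2‖ = 6.4398, so q_2 = (-0.0731, 0.5663, -0.6759, -0.4659).
r_{23} = q_2·a_3 = -0.9865.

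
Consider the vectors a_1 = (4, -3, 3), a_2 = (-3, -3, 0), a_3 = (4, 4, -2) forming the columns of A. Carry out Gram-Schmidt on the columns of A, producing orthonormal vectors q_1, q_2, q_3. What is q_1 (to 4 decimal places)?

q_1 = (0.6860, -0.5145, 0.5145)

q_1 = a_1/‖a_1‖ = (4, -3, 3)/5.8310 = (0.6860, -0.5145, 0.5145).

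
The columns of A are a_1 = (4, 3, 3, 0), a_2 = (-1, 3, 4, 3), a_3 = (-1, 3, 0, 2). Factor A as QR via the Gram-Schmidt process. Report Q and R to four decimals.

q_1 = a_1/‖a_1‖ = (4, 3, 3, 0)/5.8310 = (0.6860, 0.5145, 0.5145, 0.0000).
r_{12} = q_1·a_2 = 2.9155.
u_2 = a_2 − 2.9155·q_1 = (-3.0000, 1.5000, 2.5000, 3.0000).
‖u_2‖ = 5.1478, so q_2 = (-0.5828, 0.2914, 0.4856, 0.5828).
r_{13} = q_1·a_3 = 0.8575; r_{23} = q_2·a_3 = 2.6225.
u_3 = a_3 − 0.8575·q_1 − 2.6225·q_2 = (-0.0599, 1.7947, -1.7148, 0.4717).
‖u_3‖ = 2.5273, so q_3 = (-0.0237, 0.7101, -0.6785, 0.1866).

Q = [[0.6860, -0.5828, -0.0237], [0.5145, 0.2914, 0.7101], [0.5145, 0.4856, -0.6785], [0.0000, 0.5828, 0.1866]], R = [[5.8310, 2.9155, 0.8575], [0.0000, 5.1478, 2.6225], [0.0000, 0.0000, 2.5273]]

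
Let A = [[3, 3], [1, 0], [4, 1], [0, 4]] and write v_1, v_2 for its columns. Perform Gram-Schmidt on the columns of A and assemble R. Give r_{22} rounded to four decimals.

v_1 = (3, 1, 4, 0); ‖v_1‖ = 5.0990, so e_1 = (0.5883, 0.1961, 0.7845, 0.0000).
e_1·v_2 = 0.5883·3 + 0.1961·0 + 0.7845·1 + 0.0000·4 = 2.5495.
u_2 = v_2 − 2.5495·e_1 = (1.5000, -0.5000, -1.0000, 4.0000).
r_{22} = ‖u_2‖ = 4.4159.

r_{22} = 4.4159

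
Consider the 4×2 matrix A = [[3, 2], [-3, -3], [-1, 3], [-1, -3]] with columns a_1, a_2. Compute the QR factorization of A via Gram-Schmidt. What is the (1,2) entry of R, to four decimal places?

a_1 = (3, -3, -1, -1); ‖a_1‖ = 4.4721, so q_1 = (0.6708, -0.6708, -0.2236, -0.2236).
r_{12} = q_1·a_2 = 3.3541.

r_{12} = 3.3541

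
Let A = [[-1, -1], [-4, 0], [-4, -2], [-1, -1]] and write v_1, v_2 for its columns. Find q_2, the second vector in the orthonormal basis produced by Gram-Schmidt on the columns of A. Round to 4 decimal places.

v_1 = (-1, -4, -4, -1); ‖v_1‖ = 5.8310, so q_1 = (-0.1715, -0.6860, -0.6860, -0.1715).
q_1·v_2 = (-0.1715)·(-1) + (-0.6860)·0 + (-0.6860)·(-2) + (-0.1715)·(-1) = 1.7150.
u_2 = v_2 − 1.7150·q_1 = (-0.7059, 1.1765, -0.8235, -0.7059).
‖u_2‖ = 1.7489, so q_2 = (-0.4036, 0.6727, -0.4709, -0.4036).

q_2 = (-0.4036, 0.6727, -0.4709, -0.4036)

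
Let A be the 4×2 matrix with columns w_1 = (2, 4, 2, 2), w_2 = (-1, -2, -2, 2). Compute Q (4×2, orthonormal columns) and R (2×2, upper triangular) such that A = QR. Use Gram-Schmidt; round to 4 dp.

q_1 = w_1/‖w_1‖ = (2, 4, 2, 2)/5.2915 = (0.3780, 0.7559, 0.3780, 0.3780).
r_{12} = q_1·w_2 = -1.8898.
u_2 = w_2 + 1.8898·q_1 = (-0.2857, -0.5714, -1.2857, 2.7143).
‖u_2‖ = 3.0706, so q_2 = (-0.0930, -0.1861, -0.4187, 0.8840).

Q = [[0.3780, -0.0930], [0.7559, -0.1861], [0.3780, -0.4187], [0.3780, 0.8840]], R = [[5.2915, -1.8898], [0.0000, 3.0706]]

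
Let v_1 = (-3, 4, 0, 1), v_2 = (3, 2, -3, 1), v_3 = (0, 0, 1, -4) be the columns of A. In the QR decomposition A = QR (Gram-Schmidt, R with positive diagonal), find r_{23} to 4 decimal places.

v_1 = (-3, 4, 0, 1); ‖v_1‖ = 5.0990, so q_1 = (-0.5883, 0.7845, 0.0000, 0.1961).
q_1·v_2 = (-0.5883)·3 + 0.7845·2 + 0.0000·(-3) + 0.1961·1 = 0.0000.
u_2 = v_2 + 0.0000·q_1 = (3.0000, 2.0000, -3.0000, 1.0000).
‖u_2‖ = 4.7958, so q_2 = (0.6255, 0.4170, -0.6255, 0.2085).
r_{23} = q_2·v_3 = -1.4596.

r_{23} = -1.4596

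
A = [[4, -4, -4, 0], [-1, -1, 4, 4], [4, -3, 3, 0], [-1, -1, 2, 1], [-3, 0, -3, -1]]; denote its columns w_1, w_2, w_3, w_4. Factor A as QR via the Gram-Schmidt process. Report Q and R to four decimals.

q_1 = w_1/‖w_1‖ = (4, -1, 4, -1, -3)/6.5574 = (0.6100, -0.1525, 0.6100, -0.1525, -0.4575).
r_{12} = q_1·w_2 = -3.9650.
u_2 = w_2 + 3.9650·q_1 = (-1.5814, -1.6047, -0.5814, -1.6047, -1.8140).
‖u_2‖ = 3.3584, so q_2 = (-0.4709, -0.4778, -0.1731, -0.4778, -0.5401).
r_{13} = q_1·w_3 = -0.1525; r_{23} = q_2·w_3 = 0.1177.
u_3 = w_3 + 0.1525·q_1 − 0.1177·q_2 = (-3.8515, 4.0330, 3.1134, 2.0330, -3.0062).
‖u_3‖ = 7.3459, so q_3 = (-0.5243, 0.5490, 0.4238, 0.2767, -0.4092).
r_{14} = q_1·w_4 = -0.3050; r_{24} = q_2·w_4 = -1.8489; r_{34} = q_3·w_4 = 2.8820.
u_4 = w_4 + 0.3050·q_1 + 1.8489·q_2 − 2.8820·q_3 = (0.8265, 1.4878, -1.3555, -0.7275, -0.9587).
‖u_4‖ = 2.4865, so q_4 = (0.3324, 0.5984, -0.5451, -0.2926, -0.3856).

Q = [[0.6100, -0.4709, -0.5243, 0.3324], [-0.1525, -0.4778, 0.5490, 0.5984], [0.6100, -0.1731, 0.4238, -0.5451], [-0.1525, -0.4778, 0.2767, -0.2926], [-0.4575, -0.5401, -0.4092, -0.3856]], R = [[6.5574, -3.9650, -0.1525, -0.3050], [0.0000, 3.3584, 0.1177, -1.8489], [0.0000, 0.0000, 7.3459, 2.8820], [0.0000, 0.0000, 0.0000, 2.4865]]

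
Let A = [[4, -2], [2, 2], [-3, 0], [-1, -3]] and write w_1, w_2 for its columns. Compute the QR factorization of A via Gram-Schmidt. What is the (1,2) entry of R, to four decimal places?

r_{12} = -0.1826

w_1 = (4, 2, -3, -1); ‖w_1‖ = 5.4772, so q_1 = (0.7303, 0.3651, -0.5477, -0.1826).
r_{12} = q_1·w_2 = -0.1826.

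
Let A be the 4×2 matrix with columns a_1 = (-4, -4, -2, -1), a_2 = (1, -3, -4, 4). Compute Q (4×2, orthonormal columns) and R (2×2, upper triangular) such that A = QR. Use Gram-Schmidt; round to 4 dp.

Q = [[-0.6576, 0.3721], [-0.6576, -0.2758], [-0.3288, -0.5429], [-0.1644, 0.7005]], R = [[6.0828, 1.9728], [0.0000, 6.1732]]

q_1 = a_1/‖a_1‖ = (-4, -4, -2, -1)/6.0828 = (-0.6576, -0.6576, -0.3288, -0.1644).
r_{12} = q_1·a_2 = 1.9728.
u_2 = a_2 − 1.9728·q_1 = (2.2973, -1.7027, -3.3514, 4.3243).
‖u_2‖ = 6.1732, so q_2 = (0.3721, -0.2758, -0.5429, 0.7005).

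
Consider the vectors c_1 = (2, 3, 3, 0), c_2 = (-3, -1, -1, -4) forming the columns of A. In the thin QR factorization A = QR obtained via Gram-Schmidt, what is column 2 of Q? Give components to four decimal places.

c_1 = (2, 3, 3, 0); ‖c_1‖ = 4.6904, so q_1 = (0.4264, 0.6396, 0.6396, 0.0000).
q_1·c_2 = 0.4264·(-3) + 0.6396·(-1) + 0.6396·(-1) + 0.0000·(-4) = -2.5584.
u_2 = c_2 + 2.5584·q_1 = (-1.9091, 0.6364, 0.6364, -4.0000).
‖u_2‖ = 4.5227, so q_2 = (-0.4221, 0.1407, 0.1407, -0.8844).

q_2 = (-0.4221, 0.1407, 0.1407, -0.8844)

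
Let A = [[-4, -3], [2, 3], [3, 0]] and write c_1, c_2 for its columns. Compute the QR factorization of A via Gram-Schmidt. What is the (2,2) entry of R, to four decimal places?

r_{22} = 2.6130

c_1 = (-4, 2, 3); ‖c_1‖ = 5.3852, so q_1 = (-0.7428, 0.3714, 0.5571).
q_1·c_2 = (-0.7428)·(-3) + 0.3714·3 + 0.5571·0 = 3.3425.
u_2 = c_2 − 3.3425·q_1 = (-0.5172, 1.7586, -1.8621).
r_{22} = ‖u_2‖ = 2.6130.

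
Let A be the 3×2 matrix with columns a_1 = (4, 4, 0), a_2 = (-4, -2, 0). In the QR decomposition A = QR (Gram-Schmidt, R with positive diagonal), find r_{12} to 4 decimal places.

a_1 = (4, 4, 0); ‖a_1‖ = 5.6569, so e_1 = (0.7071, 0.7071, 0.0000).
r_{12} = e_1·a_2 = -4.2426.

r_{12} = -4.2426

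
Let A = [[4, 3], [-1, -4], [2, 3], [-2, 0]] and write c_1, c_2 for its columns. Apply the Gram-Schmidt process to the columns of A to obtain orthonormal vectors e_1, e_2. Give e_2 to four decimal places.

e_1 = c_1/‖c_1‖ = (4, -1, 2, -2)/5.0000 = (0.8000, -0.2000, 0.4000, -0.4000).
r_{12} = e_1·c_2 = 4.4000.
u_2 = c_2 − 4.4000·e_1 = (-0.5200, -3.1200, 1.2400, 1.7600).
‖u_2‖ = 3.8262, so e_2 = (-0.1359, -0.8154, 0.3241, 0.4600).

e_2 = (-0.1359, -0.8154, 0.3241, 0.4600)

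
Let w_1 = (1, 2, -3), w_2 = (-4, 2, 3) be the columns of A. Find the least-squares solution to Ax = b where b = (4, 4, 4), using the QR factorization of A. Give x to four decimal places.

e_1 = w_1/‖w_1‖ = (1, 2, -3)/3.7417 = (0.2673, 0.5345, -0.8018).
r_{12} = e_1·w_2 = -2.4054.
u_2 = w_2 + 2.4054·e_1 = (-3.3571, 3.2857, 1.0714).
‖u_2‖ = 4.8181, so e_2 = (-0.6968, 0.6819, 0.2224).
Qᵀb = (0.0000, 0.8302).
Back-substitute: x_2 = 0.8302/4.8181 = 0.1723.
x_1 = (0.0000 + 2.4054·0.1723)/3.7417 = 0.1108.

x = (0.1108, 0.1723)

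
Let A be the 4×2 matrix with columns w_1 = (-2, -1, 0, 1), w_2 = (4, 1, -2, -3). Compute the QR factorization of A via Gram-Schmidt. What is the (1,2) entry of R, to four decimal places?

w_1 = (-2, -1, 0, 1); ‖w_1‖ = 2.4495, so q_1 = (-0.8165, -0.4082, 0.0000, 0.4082).
r_{12} = q_1·w_2 = -4.8990.

r_{12} = -4.8990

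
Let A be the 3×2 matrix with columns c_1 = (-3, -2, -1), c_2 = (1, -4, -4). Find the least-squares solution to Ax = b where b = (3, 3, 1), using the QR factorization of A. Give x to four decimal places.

x = (-1.0787, -0.0997)

q_1 = c_1/‖c_1‖ = (-3, -2, -1)/3.7417 = (-0.8018, -0.5345, -0.2673).
r_{12} = q_1·c_2 = 2.4054.
u_2 = c_2 − 2.4054·q_1 = (2.9286, -2.7143, -3.3571).
‖u_2‖ = 5.2167, so q_2 = (0.5614, -0.5203, -0.6435).
Qᵀb = (-4.2762, -0.5203).
Back-substitute: x_2 = -0.5203/5.2167 = -0.0997.
x_1 = (-4.2762 − 2.4054·(-0.0997))/3.7417 = -1.0787.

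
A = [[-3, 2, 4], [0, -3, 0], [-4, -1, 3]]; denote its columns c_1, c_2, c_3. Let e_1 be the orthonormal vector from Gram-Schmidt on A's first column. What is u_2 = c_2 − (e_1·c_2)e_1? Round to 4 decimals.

u_2 = (1.7600, -3.0000, -1.3200)

e_1 = c_1/‖c_1‖ = (-3, 0, -4)/5.0000 = (-0.6000, 0.0000, -0.8000).
r_{12} = e_1·c_2 = -0.4000.
u_2 = c_2 + 0.4000·e_1 = (1.7600, -3.0000, -1.3200).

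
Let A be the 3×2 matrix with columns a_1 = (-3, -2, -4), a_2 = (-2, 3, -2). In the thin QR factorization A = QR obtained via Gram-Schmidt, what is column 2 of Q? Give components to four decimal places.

a_1 = (-3, -2, -4); ‖a_1‖ = 5.3852, so q_1 = (-0.5571, -0.3714, -0.7428).
q_1·a_2 = (-0.5571)·(-2) + (-0.3714)·3 + (-0.7428)·(-2) = 1.4856.
u_2 = a_2 − 1.4856·q_1 = (-1.1724, 3.5517, -0.8966).
‖u_2‖ = 3.8462, so q_2 = (-0.3048, 0.9234, -0.2331).

q_2 = (-0.3048, 0.9234, -0.2331)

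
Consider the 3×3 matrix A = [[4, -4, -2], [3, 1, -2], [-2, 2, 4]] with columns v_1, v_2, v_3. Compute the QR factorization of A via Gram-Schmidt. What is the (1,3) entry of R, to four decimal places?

v_1 = (4, 3, -2); ‖v_1‖ = 5.3852, so q_1 = (0.7428, 0.5571, -0.3714).
r_{13} = q_1·v_3 = -4.0853.

r_{13} = -4.0853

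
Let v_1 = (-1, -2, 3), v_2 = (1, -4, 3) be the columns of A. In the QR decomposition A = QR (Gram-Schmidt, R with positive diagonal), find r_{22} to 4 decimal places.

v_1 = (-1, -2, 3); ‖v_1‖ = 3.7417, so q_1 = (-0.2673, -0.5345, 0.8018).
q_1·v_2 = (-0.2673)·1 + (-0.5345)·(-4) + 0.8018·3 = 4.2762.
u_2 = v_2 − 4.2762·q_1 = (2.1429, -1.7143, -0.4286).
r_{22} = ‖u_2‖ = 2.7775.

r_{22} = 2.7775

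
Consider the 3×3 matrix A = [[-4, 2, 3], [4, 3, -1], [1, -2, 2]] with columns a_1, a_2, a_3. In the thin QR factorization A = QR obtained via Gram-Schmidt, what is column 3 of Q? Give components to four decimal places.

a_1 = (-4, 4, 1); ‖a_1‖ = 5.7446, so q_1 = (-0.6963, 0.6963, 0.1741).
q_1·a_2 = (-0.6963)·2 + 0.6963·3 + 0.1741·(-2) = 0.3482.
u_2 = a_2 − 0.3482·q_1 = (2.2424, 2.7576, -2.0606).
‖u_2‖ = 4.1084, so q_2 = (0.5458, 0.6712, -0.5016).
q_1·a_3 = (-0.6963)·3 + 0.6963·(-1) + 0.1741·2 = -2.4371; q_2·a_3 = 0.5458·3 + 0.6712·(-1) + (-0.5016)·2 = -0.0369.
u_3 = a_3 + 2.4371·q_1 + 0.0369·q_2 = (1.3232, 0.7217, 2.4057).
‖u_3‖ = 2.8389, so q_3 = (0.4661, 0.2542, 0.8474).

q_3 = (0.4661, 0.2542, 0.8474)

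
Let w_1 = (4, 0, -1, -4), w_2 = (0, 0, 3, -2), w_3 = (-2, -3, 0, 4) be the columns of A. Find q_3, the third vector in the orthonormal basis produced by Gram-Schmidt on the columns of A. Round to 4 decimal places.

q_3 = (0.2193, -0.9492, 0.1253, 0.1880)

w_1 = (4, 0, -1, -4); ‖w_1‖ = 5.7446, so q_1 = (0.6963, 0.0000, -0.1741, -0.6963).
q_1·w_2 = 0.6963·0 + 0.0000·0 + (-0.1741)·3 + (-0.6963)·(-2) = 0.8704.
u_2 = w_2 − 0.8704·q_1 = (-0.6061, 0.0000, 3.1515, -1.3939).
‖u_2‖ = 3.4989, so q_2 = (-0.1732, 0.0000, 0.9007, -0.3984).
q_1·w_3 = 0.6963·(-2) + 0.0000·(-3) + (-0.1741)·0 + (-0.6963)·4 = -4.1779; q_2·w_3 = (-0.1732)·(-2) + 0.0000·(-3) + 0.9007·0 + (-0.3984)·4 = -1.2471.
u_3 = w_3 + 4.1779·q_1 + 1.2471·q_2 = (0.6931, -3.0000, 0.3960, 0.5941).
‖u_3‖ = 3.1607, so q_3 = (0.2193, -0.9492, 0.1253, 0.1880).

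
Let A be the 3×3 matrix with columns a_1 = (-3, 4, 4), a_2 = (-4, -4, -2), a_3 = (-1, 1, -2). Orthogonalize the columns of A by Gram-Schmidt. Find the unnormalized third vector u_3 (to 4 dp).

a_1 = (-3, 4, 4); ‖a_1‖ = 6.4031, so e_1 = (-0.4685, 0.6247, 0.6247).
e_1·a_2 = (-0.4685)·(-4) + 0.6247·(-4) + 0.6247·(-2) = -1.8741.
u_2 = a_2 + 1.8741·e_1 = (-4.8780, -2.8293, -0.8293).
‖u_2‖ = 5.6998, so e_2 = (-0.8558, -0.4964, -0.1455).
e_1·a_3 = (-0.4685)·(-1) + 0.6247·1 + 0.6247·(-2) = -0.1562; e_2·a_3 = (-0.8558)·(-1) + (-0.4964)·1 + (-0.1455)·(-2) = 0.6504.
u_3 = a_3 + 0.1562·e_1 − 0.6504·e_2 = (-0.5165, 1.4204, -1.8078).

u_3 = (-0.5165, 1.4204, -1.8078)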